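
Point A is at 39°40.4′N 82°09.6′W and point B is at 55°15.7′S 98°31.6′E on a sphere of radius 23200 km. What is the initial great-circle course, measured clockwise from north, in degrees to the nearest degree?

181°

With φ₁ = 0.6924, φ₂ = -0.9645, Δλ = -3.1296 rad, the forward-azimuth formula gives
θ = atan2( sin Δλ cos φ₂ , cos φ₁ sin φ₂ − sin φ₁ cos φ₂ cos Δλ ) = atan2(-0.0068, -0.2687) = -178.54°.
Adding 360° brings this into [0°, 360°): 181°.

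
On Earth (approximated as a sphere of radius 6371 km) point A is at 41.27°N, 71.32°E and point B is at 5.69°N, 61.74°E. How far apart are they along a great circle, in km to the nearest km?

With latitudes φ₁ = 41.270°, φ₂ = 5.690° and longitude difference Δλ = -9.580°:
cos c = sin φ₁ sin φ₂ + cos φ₁ cos φ₂ cos Δλ = (0.6596)(0.0991) + (0.7516)(0.9951)(0.9861) = 0.80287,
so c = arccos(0.80287) = 0.63870 rad.
Distance = R·c = 6371 × 0.6387 ≈ 4069 km.

4069 km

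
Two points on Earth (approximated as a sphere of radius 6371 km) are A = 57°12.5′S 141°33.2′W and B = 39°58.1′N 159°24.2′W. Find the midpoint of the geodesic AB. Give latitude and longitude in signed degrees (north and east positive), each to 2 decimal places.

Central angle δ = 1.7162 rad. Interpolating on the sphere with fraction f = 0.5:
P = [sin((1−f)δ)·A + sin(fδ)·B] / sin δ = 0.7647·A + 0.7647·B in Cartesian coordinates,
giving P = (-0.8729, -0.4637, -0.1516), i.e. latitude -8.72°, longitude -152.02°.

-8.72°, -152.02°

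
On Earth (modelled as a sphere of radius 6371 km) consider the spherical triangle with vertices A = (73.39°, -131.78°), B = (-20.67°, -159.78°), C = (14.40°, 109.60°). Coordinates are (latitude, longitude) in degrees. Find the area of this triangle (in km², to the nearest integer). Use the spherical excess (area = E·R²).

Side lengths (central angles): a = 1.6685, b = 1.4649, c = 1.6731 rad; semiperimeter s = 2.4033.
By l'Huilier's theorem, tan(E/4) = √[tan(s/2) tan((s−a)/2) tan((s−b)/2) tan((s−c)/2)], giving spherical excess E = 1.6547 rad.
Area = E·R² = 1.6547 × (6371)² ≈ 67163685 km².

67163685 km²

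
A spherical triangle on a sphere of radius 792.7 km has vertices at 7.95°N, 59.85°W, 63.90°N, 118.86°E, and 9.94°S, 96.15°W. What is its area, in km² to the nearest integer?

666055 km²

Side lengths (central angles): a = 2.1059, b = 0.7039, c = 1.8875 rad; semiperimeter s = 2.3486.
By l'Huilier's theorem, tan(E/4) = √[tan(s/2) tan((s−a)/2) tan((s−b)/2) tan((s−c)/2)], giving spherical excess E = 1.0600 rad.
Area = E·R² = 1.0600 × (792.7)² ≈ 666055 km².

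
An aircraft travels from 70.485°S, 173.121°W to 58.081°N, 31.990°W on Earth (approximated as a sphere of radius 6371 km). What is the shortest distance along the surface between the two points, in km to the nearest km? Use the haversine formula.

In radians: φ₁ = -1.2302, φ₂ = 1.0137, Δλ = 141.131° = 2.4632 rad.
Haversine: a = sin²(Δφ/2) + cos φ₁ cos φ₂ sin²(Δλ/2) = 0.8117 + (0.3341)(0.5287)(0.8893) = 0.96878.
Central angle c = 2·arcsin(√a) = 2.78632 rad.
Distance = R·c = 6371 × 2.7863 ≈ 17752 km.

17752 km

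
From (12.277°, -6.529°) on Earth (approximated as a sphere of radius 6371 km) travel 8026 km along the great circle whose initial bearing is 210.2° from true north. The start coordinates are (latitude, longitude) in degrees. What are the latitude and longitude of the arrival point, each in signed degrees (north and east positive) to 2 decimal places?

-47.64°, -51.82°

Angular distance δ = d/R = 8026/6371 = 1.25977 rad; initial bearing θ = 3.6687 rad.
sin φ₂ = sin φ₁ cos δ + cos φ₁ sin δ cos θ = (0.2126)(0.3060) + (0.9771)(0.9520)(-0.8643) = -0.7389, so φ₂ = -47.64°.
Δλ = atan2(sin θ sin δ cos φ₁, cos δ − sin φ₁ sin φ₂) = atan2(-0.4679, 0.4632) = -45.294°.
λ₂ = -6.529° − 45.294° = -51.82°.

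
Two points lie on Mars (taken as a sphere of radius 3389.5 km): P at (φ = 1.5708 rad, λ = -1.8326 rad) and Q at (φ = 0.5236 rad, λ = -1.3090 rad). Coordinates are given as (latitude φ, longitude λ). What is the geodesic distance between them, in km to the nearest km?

3549 km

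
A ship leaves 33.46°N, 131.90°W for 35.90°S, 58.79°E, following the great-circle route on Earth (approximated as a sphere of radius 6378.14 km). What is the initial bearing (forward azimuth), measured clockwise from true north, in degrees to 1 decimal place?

251.5°

With φ₁ = 0.5840, φ₂ = -0.6266, Δλ = -2.9550 rad, the forward-azimuth formula gives
θ = atan2( sin Δλ cos φ₂ , cos φ₁ sin φ₂ − sin φ₁ cos φ₂ cos Δλ ) = atan2(-0.1503, -0.0503) = -108.52°.
Adding 360° brings this into [0°, 360°): 251.5°.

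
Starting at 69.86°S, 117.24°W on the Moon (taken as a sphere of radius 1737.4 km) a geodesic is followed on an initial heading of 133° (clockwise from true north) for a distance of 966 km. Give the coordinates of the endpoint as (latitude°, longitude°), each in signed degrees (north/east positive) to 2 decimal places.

Angular distance δ = d/R = 966/1737.4 = 0.55600 rad; initial bearing θ = 2.3213 rad.
sin φ₂ = sin φ₁ cos δ + cos φ₁ sin δ cos θ = (-0.9389)(0.8494) + (0.3443)(0.5278)(-0.6820) = -0.9214, so φ₂ = -67.13°.
Δλ = atan2(sin θ sin δ cos φ₁, cos δ − sin φ₁ sin φ₂) = atan2(0.1329, -0.0157) = 96.722°.
λ₂ = -117.240° + 96.722° = -20.52°.

-67.13°, -20.52°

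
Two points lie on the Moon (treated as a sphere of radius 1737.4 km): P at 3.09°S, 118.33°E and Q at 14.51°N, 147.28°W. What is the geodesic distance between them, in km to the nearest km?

2881 km

In radians: φ₁ = -0.0539, φ₂ = 0.2532, Δλ = 94.390° = 1.6474 rad.
cos c = sin φ₁ sin φ₂ + cos φ₁ cos φ₂ cos Δλ = (-0.0539)(0.2505) + (0.9985)(0.9681)(-0.0765) = -0.08750,
so c = arccos(-0.08750) = 1.65841 rad.
Distance = R·c = 1737.4 × 1.6584 ≈ 2881 km.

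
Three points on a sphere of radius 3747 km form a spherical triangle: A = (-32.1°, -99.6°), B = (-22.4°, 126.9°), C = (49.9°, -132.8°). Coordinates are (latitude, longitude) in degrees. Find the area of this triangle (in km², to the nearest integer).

34231923 km²

Side lengths (central angles): a = 1.9801, b = 1.5207, c = 1.9141 rad; semiperimeter s = 2.7074.
By l'Huilier's theorem, tan(E/4) = √[tan(s/2) tan((s−a)/2) tan((s−b)/2) tan((s−c)/2)], giving spherical excess E = 2.4382 rad.
Area = E·R² = 2.4382 × (3747)² ≈ 34231923 km².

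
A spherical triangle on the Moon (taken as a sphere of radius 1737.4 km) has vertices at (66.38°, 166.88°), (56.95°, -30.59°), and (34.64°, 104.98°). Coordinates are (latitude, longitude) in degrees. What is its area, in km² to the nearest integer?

Side lengths (central angles): a = 1.4141, b = 0.8284, c = 0.9770 rad; semiperimeter s = 1.6097.
By l'Huilier's theorem, tan(E/4) = √[tan(s/2) tan((s−a)/2) tan((s−b)/2) tan((s−c)/2)], giving spherical excess E = 0.4670 rad.
Area = E·R² = 0.4670 × (1737.4)² ≈ 1409656 km².

1409656 km²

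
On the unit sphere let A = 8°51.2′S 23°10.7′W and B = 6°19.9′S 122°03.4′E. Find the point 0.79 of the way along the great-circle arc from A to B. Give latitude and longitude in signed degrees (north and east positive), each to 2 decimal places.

-16.93°, 93.50°

The central angle between A and B is δ = 2.4813 rad.
With f = 0.79, the slerp weights are sin((1−f)δ)/sin δ = 0.8116 and sin(fδ)/sin δ = 1.5083.
Weighted sum of the unit vectors: (0.8116)·(0.9083,-0.3889,-0.1539) + (1.5083)·(-0.5275,0.8424,-0.1103) = (-0.0585, 0.9549, -0.2912).
Converting back: φ = atan2(z, √(x²+y²)) = -16.93°, λ = atan2(y, x) = 93.50°.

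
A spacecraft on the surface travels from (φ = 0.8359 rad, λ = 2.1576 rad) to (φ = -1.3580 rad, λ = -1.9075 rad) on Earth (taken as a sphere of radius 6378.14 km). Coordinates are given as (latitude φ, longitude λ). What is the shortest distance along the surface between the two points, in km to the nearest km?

Let φ₁ = 0.8359 rad, φ₂ = -1.3580 rad, and Δλ = 2.2181 rad.
Haversine: a = sin²(Δφ/2) + cos φ₁ cos φ₂ sin²(Δλ/2) = 0.7918 + (0.6705)(0.2112)(0.8015) = 0.90528.
Central angle c = 2·arcsin(√a) = 2.51590 rad.
Distance = R·c = 6378.14 × 2.5159 ≈ 16047 km.

16047 km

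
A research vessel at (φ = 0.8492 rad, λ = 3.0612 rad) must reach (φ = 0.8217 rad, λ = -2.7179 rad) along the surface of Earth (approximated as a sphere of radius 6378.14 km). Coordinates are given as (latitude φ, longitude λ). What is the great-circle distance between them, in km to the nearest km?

2151 km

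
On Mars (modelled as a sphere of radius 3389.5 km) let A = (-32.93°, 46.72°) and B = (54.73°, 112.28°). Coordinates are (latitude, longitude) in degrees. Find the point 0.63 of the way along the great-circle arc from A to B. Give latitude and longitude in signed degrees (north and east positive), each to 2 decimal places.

24.67°, 79.61°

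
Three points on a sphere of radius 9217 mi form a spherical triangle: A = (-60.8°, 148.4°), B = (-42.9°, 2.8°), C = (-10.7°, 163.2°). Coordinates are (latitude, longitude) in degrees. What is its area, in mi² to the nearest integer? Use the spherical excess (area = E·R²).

11111510 mi²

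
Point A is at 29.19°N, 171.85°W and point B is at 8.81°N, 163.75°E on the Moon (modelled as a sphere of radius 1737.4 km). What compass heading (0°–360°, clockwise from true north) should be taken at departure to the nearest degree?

233°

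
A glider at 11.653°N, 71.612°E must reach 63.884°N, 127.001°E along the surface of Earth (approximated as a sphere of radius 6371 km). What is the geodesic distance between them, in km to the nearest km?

7202 km

In radians: φ₁ = 0.2034, φ₂ = 1.1150, Δλ = 55.389° = 0.9667 rad.
Haversine: a = sin²(Δφ/2) + cos φ₁ cos φ₂ sin²(Δλ/2) = 0.1938 + (0.9794)(0.4402)(0.2160) = 0.28688.
Central angle c = 2·arcsin(√a) = 1.13047 rad.
Distance = R·c = 6371 × 1.1305 ≈ 7202 km.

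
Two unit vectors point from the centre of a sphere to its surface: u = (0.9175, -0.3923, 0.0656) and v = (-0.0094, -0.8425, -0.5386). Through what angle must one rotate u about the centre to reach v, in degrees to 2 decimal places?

73.35°

u·v = 0.2866; |u| = 1.0000, |v| = 1.0000.
cos θ = (u·v)/(|u||v|) = 0.2866, so θ = 73.35°.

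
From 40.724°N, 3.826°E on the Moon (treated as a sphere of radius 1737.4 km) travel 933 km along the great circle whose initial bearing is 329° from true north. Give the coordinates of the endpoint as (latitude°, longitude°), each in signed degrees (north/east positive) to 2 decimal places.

Angular distance δ = d/R = 933/1737.4 = 0.53701 rad; initial bearing θ = 5.7421 rad.
sin φ₂ = sin φ₁ cos δ + cos φ₁ sin δ cos θ = (0.6524)(0.8592) + (0.7579)(0.5116)(0.8572) = 0.8929, so φ₂ = 63.24°.
Δλ = atan2(sin θ sin δ cos φ₁, cos δ − sin φ₁ sin φ₂) = atan2(-0.1997, 0.2767) = -35.816°.
λ₂ = 3.826° − 35.816° = -31.99°.

63.24°, -31.99°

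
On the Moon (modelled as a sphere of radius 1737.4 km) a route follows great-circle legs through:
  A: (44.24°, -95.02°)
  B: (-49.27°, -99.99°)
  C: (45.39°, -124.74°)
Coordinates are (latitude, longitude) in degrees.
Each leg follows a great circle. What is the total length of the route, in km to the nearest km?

5783 km

Leg A→B: central angle 1.6338 rad, distance 2838.6 km.
Leg B→C: central angle 1.6944 rad, distance 2943.9 km.
Total: 2838.6 + 2943.9 ≈ 5783 km.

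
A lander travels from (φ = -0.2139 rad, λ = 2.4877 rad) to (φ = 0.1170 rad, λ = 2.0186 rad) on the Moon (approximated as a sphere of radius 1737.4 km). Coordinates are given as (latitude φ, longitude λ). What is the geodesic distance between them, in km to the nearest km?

994 km

With latitudes φ₁ = -12.256°, φ₂ = 6.704° and longitude difference Δλ = -26.877°:
cos c = sin φ₁ sin φ₂ + cos φ₁ cos φ₂ cos Δλ = (-0.2123)(0.1167) + (0.9772)(0.9932)(0.8920) = 0.84091,
so c = arccos(0.84091) = 0.57183 rad.
Distance = R·c = 1737.4 × 0.5718 ≈ 994 km.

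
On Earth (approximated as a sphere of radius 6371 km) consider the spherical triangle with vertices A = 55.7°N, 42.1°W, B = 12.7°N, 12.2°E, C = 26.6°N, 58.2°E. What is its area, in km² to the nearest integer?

Side lengths (central angles): a = 0.7893, b = 1.2872, c = 1.0444 rad; semiperimeter s = 1.5604.
By l'Huilier's theorem, tan(E/4) = √[tan(s/2) tan((s−a)/2) tan((s−b)/2) tan((s−c)/2)], giving spherical excess E = 0.4806 rad.
Area = E·R² = 0.4806 × (6371)² ≈ 19505924 km².

19505924 km²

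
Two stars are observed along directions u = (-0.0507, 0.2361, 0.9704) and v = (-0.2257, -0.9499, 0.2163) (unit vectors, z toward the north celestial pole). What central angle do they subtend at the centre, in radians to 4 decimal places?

u·v = -0.0029; |u| = 1.0000, |v| = 1.0000.
cos θ = (u·v)/(|u||v|) = -0.0029, so θ = 1.5737 rad.

1.5737 rad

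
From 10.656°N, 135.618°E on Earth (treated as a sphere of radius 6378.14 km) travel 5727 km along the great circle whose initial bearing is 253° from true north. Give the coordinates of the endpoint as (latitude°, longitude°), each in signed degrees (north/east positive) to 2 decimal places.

-6.28°, 86.82°

Angular distance δ = d/R = 5727/6378.14 = 0.89791 rad; initial bearing θ = 4.4157 rad.
sin φ₂ = sin φ₁ cos δ + cos φ₁ sin δ cos θ = (0.1849)(0.6232) + (0.9828)(0.7820)(-0.2924) = -0.1095, so φ₂ = -6.28°.
Δλ = atan2(sin θ sin δ cos φ₁, cos δ − sin φ₁ sin φ₂) = atan2(-0.7350, 0.6435) = -48.797°.
λ₂ = 135.618° − 48.797° = 86.82°.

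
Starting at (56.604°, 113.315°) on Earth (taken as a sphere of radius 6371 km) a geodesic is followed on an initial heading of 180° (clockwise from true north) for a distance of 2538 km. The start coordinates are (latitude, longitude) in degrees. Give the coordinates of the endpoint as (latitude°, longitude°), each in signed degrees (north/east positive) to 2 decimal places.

33.78°, 113.31°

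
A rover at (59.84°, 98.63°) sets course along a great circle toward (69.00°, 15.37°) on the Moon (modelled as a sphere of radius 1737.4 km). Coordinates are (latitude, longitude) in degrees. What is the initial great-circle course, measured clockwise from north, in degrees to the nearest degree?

321°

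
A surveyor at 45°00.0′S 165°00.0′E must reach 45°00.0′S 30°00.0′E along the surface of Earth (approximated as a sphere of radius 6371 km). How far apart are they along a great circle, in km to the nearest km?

9071 km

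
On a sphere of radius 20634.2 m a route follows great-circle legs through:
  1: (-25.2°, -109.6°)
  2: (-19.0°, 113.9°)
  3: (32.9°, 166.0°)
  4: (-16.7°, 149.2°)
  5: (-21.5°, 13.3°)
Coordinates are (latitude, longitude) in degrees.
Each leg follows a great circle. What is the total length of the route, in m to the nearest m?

131507 m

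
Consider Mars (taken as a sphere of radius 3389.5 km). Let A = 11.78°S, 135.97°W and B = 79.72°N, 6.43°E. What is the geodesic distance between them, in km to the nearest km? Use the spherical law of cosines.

6498 km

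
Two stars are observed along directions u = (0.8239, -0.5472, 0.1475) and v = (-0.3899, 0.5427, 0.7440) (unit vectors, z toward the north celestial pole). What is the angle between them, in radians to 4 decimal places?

u·v = -0.5085; |u| = 1.0000, |v| = 1.0000.
cos θ = (u·v)/(|u||v|) = -0.5084, so θ = 2.1042 rad.

2.1042 rad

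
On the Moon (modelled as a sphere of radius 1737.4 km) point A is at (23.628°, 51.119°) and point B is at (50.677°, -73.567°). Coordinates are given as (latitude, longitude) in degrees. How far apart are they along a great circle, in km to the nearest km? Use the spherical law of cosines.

2764 km

In radians: φ₁ = 0.4124, φ₂ = 0.8845, Δλ = -124.686° = -2.1762 rad.
cos c = sin φ₁ sin φ₂ + cos φ₁ cos φ₂ cos Δλ = (0.4008)(0.7736) + (0.9162)(0.6337)(-0.5691) = -0.02034,
so c = arccos(-0.02034) = 1.59114 rad.
Distance = R·c = 1737.4 × 1.5911 ≈ 2764 km.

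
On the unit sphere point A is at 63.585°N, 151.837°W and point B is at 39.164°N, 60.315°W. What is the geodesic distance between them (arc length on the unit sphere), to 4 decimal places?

0.9807

Let φ₁ = 1.1098 rad, φ₂ = 0.6835 rad, and Δλ = 1.5974 rad.
cos c = sin φ₁ sin φ₂ + cos φ₁ cos φ₂ cos Δλ = (0.8956)(0.6315) + (0.4449)(0.7753)(-0.0266) = 0.55644,
so c = arccos(0.55644) = 0.98070 rad.
On the unit sphere the arc length equals the central angle: 0.9807.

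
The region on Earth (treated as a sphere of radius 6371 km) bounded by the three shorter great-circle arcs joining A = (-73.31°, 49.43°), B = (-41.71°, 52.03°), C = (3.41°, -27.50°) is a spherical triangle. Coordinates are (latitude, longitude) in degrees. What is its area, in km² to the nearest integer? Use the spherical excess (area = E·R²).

20973428 km²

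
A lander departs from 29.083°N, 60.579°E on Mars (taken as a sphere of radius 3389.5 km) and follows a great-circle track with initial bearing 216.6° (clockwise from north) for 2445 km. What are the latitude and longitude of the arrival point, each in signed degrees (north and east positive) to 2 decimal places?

Angular distance δ = d/R = 2445/3389.5 = 0.72135 rad; initial bearing θ = 3.7804 rad.
sin φ₂ = sin φ₁ cos δ + cos φ₁ sin δ cos θ = (0.4861)(0.7509) + (0.8739)(0.6604)(-0.8028) = -0.0983, so φ₂ = -5.64°.
Δλ = atan2(sin θ sin δ cos φ₁, cos δ − sin φ₁ sin φ₂) = atan2(-0.3441, 0.7987) = -23.307°.
λ₂ = 60.579° − 23.307° = 37.27°.

-5.64°, 37.27°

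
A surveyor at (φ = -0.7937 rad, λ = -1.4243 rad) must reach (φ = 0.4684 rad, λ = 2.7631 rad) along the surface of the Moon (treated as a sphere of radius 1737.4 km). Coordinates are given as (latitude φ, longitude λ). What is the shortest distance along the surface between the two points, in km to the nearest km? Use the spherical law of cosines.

3925 km

With latitudes φ₁ = -45.476°, φ₂ = 26.837° and longitude difference Δλ = -120.080°:
cos c = sin φ₁ sin φ₂ + cos φ₁ cos φ₂ cos Δλ = (-0.7130)(0.4515) + (0.7012)(0.8923)(-0.5012) = -0.63546,
so c = arccos(-0.63546) = 2.25941 rad.
Distance = R·c = 1737.4 × 2.2594 ≈ 3925 km.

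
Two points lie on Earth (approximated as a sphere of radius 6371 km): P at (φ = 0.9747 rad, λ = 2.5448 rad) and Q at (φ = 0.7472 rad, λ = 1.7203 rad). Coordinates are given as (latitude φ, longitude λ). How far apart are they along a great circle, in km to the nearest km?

3630 km

With latitudes φ₁ = 55.846°, φ₂ = 42.811° and longitude difference Δλ = -47.240°:
cos c = sin φ₁ sin φ₂ + cos φ₁ cos φ₂ cos Δλ = (0.8275)(0.6796) + (0.5614)(0.7336)(0.6789) = 0.84200,
so c = arccos(0.84200) = 0.56982 rad.
Distance = R·c = 6371 × 0.5698 ≈ 3630 km.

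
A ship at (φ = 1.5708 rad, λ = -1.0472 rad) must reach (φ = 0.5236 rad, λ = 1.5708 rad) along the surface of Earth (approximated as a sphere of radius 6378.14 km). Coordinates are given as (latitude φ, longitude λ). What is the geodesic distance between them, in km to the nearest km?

6679 km

Let φ₁ = 1.5708 rad, φ₂ = 0.5236 rad, and Δλ = 2.6180 rad.
cos c = sin φ₁ sin φ₂ + cos φ₁ cos φ₂ cos Δλ = (1.0000)(0.5000) + (-0.0000)(0.8660)(-0.8660) = 0.50000,
so c = arccos(0.50000) = 1.04719 rad.
Distance = R·c = 6378.14 × 1.0472 ≈ 6679 km.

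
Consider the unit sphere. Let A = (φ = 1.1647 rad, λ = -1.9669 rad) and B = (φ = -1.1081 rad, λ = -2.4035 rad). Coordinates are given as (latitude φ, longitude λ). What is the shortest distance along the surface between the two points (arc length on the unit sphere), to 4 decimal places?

Let φ₁ = 1.1647 rad, φ₂ = -1.1081 rad, and Δλ = -0.4366 rad.
cos c = sin φ₁ sin φ₂ + cos φ₁ cos φ₂ cos Δλ = (0.9187)(-0.8949) + (0.3950)(0.4464)(0.9062) = -0.66229,
so c = arccos(-0.66229) = 2.29467 rad.
On the unit sphere the arc length equals the central angle: 2.2947.

2.2947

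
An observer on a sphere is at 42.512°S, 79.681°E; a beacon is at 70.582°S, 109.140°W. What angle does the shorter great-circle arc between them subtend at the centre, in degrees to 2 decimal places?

66.73°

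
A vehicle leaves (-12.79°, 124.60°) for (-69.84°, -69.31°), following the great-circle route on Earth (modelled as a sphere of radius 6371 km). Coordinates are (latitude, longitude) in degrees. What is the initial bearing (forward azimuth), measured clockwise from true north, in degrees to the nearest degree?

Δλ = 166.090° = 2.8988 rad.
y = sin Δλ · cos φ₂ = (0.2404)(0.3446) = 0.0829
x = cos φ₁ sin φ₂ − sin φ₁ cos φ₂ cos Δλ = (0.9752)(-0.9387) − (-0.2214)(0.3446)(-0.9707) = -0.9895
θ = atan2(y, x) = 175.21°, so the bearing is 175°.

175°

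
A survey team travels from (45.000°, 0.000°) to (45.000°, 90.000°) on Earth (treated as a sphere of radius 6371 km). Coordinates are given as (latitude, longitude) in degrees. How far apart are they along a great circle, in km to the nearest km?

In radians: φ₁ = 0.7854, φ₂ = 0.7854, Δλ = 90.000° = 1.5708 rad.
Haversine: a = sin²(Δφ/2) + cos φ₁ cos φ₂ sin²(Δλ/2) = 0.0000 + (0.7071)(0.7071)(0.5000) = 0.25000.
Central angle c = 2·arcsin(√a) = 1.04720 rad.
Distance = R·c = 6371 × 1.0472 ≈ 6672 km.

6672 km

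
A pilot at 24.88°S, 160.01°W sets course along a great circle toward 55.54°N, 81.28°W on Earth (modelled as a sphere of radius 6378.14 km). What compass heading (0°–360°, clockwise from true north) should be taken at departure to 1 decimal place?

With φ₁ = -0.4342, φ₂ = 0.9694, Δλ = 1.3741 rad, the forward-azimuth formula gives
θ = atan2( sin Δλ cos φ₂ , cos φ₁ sin φ₂ − sin φ₁ cos φ₂ cos Δλ ) = atan2(0.5549, 0.7945) = 34.93°.
So the initial bearing is 34.9°.

34.9°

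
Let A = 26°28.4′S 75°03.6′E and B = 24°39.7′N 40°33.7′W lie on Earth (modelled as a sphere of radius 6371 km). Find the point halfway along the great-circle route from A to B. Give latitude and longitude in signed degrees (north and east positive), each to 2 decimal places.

-1.70°, 16.56°

Central angle δ = 2.1386 rad. Interpolating on the sphere with fraction f = 0.5:
P = [sin((1−f)δ)·A + sin(fδ)·B] / sin δ = 1.0401·A + 1.0401·B in Cartesian coordinates,
giving P = (0.9581, 0.2849, -0.0297), i.e. latitude -1.70°, longitude 16.56°.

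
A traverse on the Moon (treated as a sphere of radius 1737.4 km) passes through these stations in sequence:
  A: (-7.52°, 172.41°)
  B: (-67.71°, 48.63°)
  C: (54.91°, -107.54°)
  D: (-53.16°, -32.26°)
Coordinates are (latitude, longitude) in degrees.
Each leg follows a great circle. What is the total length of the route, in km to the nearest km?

Leg A→B: central angle 1.6589 rad, distance 2882.2 km.
Leg B→C: central angle 2.8458 rad, distance 4944.2 km.
Leg C→D: central angle 2.1740 rad, distance 3777.1 km.
Total: 2882.2 + 4944.2 + 3777.1 ≈ 11603 km.

11603 km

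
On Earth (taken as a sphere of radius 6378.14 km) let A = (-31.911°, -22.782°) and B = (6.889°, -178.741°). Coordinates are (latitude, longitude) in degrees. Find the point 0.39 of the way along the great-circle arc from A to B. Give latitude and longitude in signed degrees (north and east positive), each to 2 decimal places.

-50.66°, -98.32°

Central angle δ = 2.5554 rad. Interpolating on the sphere with fraction f = 0.39:
P = [sin((1−f)δ)·A + sin(fδ)·B] / sin δ = 1.8075·A + 1.5177·B in Cartesian coordinates,
giving P = (-0.0918, -0.6272, -0.7734), i.e. latitude -50.66°, longitude -98.32°.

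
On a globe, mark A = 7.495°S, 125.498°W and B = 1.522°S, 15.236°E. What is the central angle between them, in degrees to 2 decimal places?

Let φ₁ = -0.1308 rad, φ₂ = -0.0266 rad, and Δλ = 2.4563 rad.
Haversine: a = sin²(Δφ/2) + cos φ₁ cos φ₂ sin²(Δλ/2) = 0.0027 + (0.9915)(0.9996)(0.8871) = 0.88193.
Central angle c = 2·arcsin(√a) = 2.44008 rad.
So the angular separation is 139.81°.

139.81°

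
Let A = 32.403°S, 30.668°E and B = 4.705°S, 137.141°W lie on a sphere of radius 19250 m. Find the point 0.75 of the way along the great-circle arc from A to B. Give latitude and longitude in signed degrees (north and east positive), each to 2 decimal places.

Central angle δ = 2.4631 rad. Interpolating on the sphere with fraction f = 0.75:
P = [sin((1−f)δ)·A + sin(fδ)·B] / sin δ = 0.9203·A + 1.5328·B in Cartesian coordinates,
giving P = (-0.4515, -0.6428, -0.6189), i.e. latitude -38.24°, longitude -125.08°.

-38.24°, -125.08°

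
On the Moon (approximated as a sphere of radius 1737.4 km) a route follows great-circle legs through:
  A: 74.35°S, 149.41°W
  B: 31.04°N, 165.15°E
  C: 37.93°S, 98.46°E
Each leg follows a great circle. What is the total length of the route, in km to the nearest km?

6137 km

Leg A→B: central angle 1.9117 rad, distance 3321.4 km.
Leg B→C: central angle 1.6204 rad, distance 2815.2 km.
Total: 3321.4 + 2815.2 ≈ 6137 km.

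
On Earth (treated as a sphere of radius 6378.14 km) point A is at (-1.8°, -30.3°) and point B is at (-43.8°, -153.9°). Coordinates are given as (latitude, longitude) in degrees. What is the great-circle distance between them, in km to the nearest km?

12488 km

Let φ₁ = -0.0314 rad, φ₂ = -0.7645 rad, and Δλ = -2.1572 rad.
cos c = sin φ₁ sin φ₂ + cos φ₁ cos φ₂ cos Δλ = (-0.0314)(-0.6921) + (0.9995)(0.7218)(-0.5534) = -0.37748,
so c = arccos(-0.37748) = 1.95787 rad.
Distance = R·c = 6378.14 × 1.9579 ≈ 12488 km.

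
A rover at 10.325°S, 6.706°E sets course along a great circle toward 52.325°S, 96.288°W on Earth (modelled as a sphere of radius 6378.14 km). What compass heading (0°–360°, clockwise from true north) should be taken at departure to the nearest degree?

217°

Δλ = -102.994° = -1.7976 rad.
y = sin Δλ · cos φ₂ = (-0.9744)(0.6112) = -0.5955
x = cos φ₁ sin φ₂ − sin φ₁ cos φ₂ cos Δλ = (0.9838)(-0.7915) − (-0.1792)(0.6112)(-0.2248) = -0.8033
θ = atan2(y, x) = -143.45°; adding 360° gives 217°.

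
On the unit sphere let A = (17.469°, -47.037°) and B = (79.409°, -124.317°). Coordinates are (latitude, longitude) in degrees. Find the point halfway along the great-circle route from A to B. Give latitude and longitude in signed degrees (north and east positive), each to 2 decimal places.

Central angle δ = 1.2306 rad. Interpolating on the sphere with fraction f = 0.5:
P = [sin((1−f)δ)·A + sin(fδ)·B] / sin δ = 0.6123·A + 0.6123·B in Cartesian coordinates,
giving P = (0.3346, -0.5204, 0.7857), i.e. latitude 51.78°, longitude -57.26°.

51.78°, -57.26°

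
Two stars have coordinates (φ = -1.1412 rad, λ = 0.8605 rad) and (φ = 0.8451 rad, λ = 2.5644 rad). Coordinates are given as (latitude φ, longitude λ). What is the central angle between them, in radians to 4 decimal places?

Let φ₁ = -1.1412 rad, φ₂ = 0.8451 rad, and Δλ = 1.7039 rad.
cos c = sin φ₁ sin φ₂ + cos φ₁ cos φ₂ cos Δλ = (-0.9091)(0.7480) + (0.4165)(0.6637)(-0.1327) = -0.71675,
so c = arccos(-0.71675) = 2.36993 rad.
So the angular separation is 2.3699 rad.

2.3699 rad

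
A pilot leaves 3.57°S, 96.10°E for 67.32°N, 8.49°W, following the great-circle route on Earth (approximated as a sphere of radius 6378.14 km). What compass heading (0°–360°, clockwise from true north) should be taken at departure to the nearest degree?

With φ₁ = -0.0623, φ₂ = 1.1750, Δλ = -1.8254 rad, the forward-azimuth formula gives
θ = atan2( sin Δλ cos φ₂ , cos φ₁ sin φ₂ − sin φ₁ cos φ₂ cos Δλ ) = atan2(-0.3732, 0.9148) = -22.19°.
Adding 360° brings this into [0°, 360°): 338°.

338°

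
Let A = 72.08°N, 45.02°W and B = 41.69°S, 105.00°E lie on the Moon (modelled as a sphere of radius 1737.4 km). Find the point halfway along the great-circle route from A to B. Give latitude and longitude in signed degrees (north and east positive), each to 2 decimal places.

29.59°, 87.25°

The central angle between A and B is δ = 2.5532 rad.
With f = 0.5, the slerp weights are sin((1−f)δ)/sin δ = 1.7244 and sin(fδ)/sin δ = 1.7244.
Weighted sum of the unit vectors: (1.7244)·(0.2175,-0.2176,0.9515) + (1.7244)·(-0.1933,0.7213,-0.6651) = (0.0418, 0.8685, 0.4939).
Converting back: φ = atan2(z, √(x²+y²)) = 29.59°, λ = atan2(y, x) = 87.25°.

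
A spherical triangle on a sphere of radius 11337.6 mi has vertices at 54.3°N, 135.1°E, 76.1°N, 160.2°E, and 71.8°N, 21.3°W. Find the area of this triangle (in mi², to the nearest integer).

9838910 mi²

Side lengths (central angles): a = 0.5602, b = 0.9217, c = 0.4147 rad; semiperimeter s = 0.9483.
By l'Huilier's theorem, tan(E/4) = √[tan(s/2) tan((s−a)/2) tan((s−b)/2) tan((s−c)/2)], giving spherical excess E = 0.0765 rad.
Area = E·R² = 0.0765 × (11337.6)² ≈ 9838910 mi².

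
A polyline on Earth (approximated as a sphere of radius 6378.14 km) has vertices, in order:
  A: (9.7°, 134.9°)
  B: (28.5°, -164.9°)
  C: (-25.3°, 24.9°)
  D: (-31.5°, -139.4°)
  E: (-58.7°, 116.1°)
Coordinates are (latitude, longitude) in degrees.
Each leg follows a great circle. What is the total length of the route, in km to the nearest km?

Leg A→B: central angle 1.0346 rad, distance 6598.6 km.
Leg B→C: central angle 2.9792 rad, distance 19001.9 km.
Leg C→D: central angle 2.1162 rad, distance 13497.7 km.
Leg D→E: central angle 1.2286 rad, distance 7836.3 km.
Total: 6598.6 + 19001.9 + 13497.7 + 7836.3 ≈ 46934 km.

46934 km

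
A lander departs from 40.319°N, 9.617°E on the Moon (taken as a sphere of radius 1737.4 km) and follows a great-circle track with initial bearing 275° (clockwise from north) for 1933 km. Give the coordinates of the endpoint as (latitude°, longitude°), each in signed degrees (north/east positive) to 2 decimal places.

Angular distance δ = d/R = 1933/1737.4 = 1.11258 rad; initial bearing θ = 4.7997 rad.
sin φ₂ = sin φ₁ cos δ + cos φ₁ sin δ cos θ = (0.6470)(0.4423) + (0.7625)(0.8968)(0.0872) = 0.3458, so φ₂ = 20.23°.
Δλ = atan2(sin θ sin δ cos φ₁, cos δ − sin φ₁ sin φ₂) = atan2(-0.6812, 0.2186) = -72.209°.
λ₂ = 9.617° − 72.209° = -62.59°.

20.23°, -62.59°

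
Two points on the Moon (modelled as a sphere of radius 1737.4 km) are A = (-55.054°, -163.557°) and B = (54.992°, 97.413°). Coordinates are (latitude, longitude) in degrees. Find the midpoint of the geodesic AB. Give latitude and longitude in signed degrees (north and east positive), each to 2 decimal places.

-0.05°, 146.88°

The central angle between A and B is δ = 2.3789 rad.
With f = 0.5, the slerp weights are sin((1−f)δ)/sin δ = 1.3434 and sin(fδ)/sin δ = 1.3434.
Weighted sum of the unit vectors: (1.3434)·(-0.5494,-0.1621,-0.8197) + (1.3434)·(-0.0740,0.5689,0.8191) = (-0.8375, 0.5465, -0.0008).
Converting back: φ = atan2(z, √(x²+y²)) = -0.05°, λ = atan2(y, x) = 146.88°.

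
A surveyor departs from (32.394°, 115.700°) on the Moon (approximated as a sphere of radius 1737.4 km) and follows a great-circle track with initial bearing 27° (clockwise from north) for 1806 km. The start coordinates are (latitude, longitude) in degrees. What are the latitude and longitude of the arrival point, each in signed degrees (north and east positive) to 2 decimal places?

Angular distance δ = d/R = 1806/1737.4 = 1.03948 rad; initial bearing θ = 0.4712 rad.
sin φ₂ = sin φ₁ cos δ + cos φ₁ sin δ cos θ = (0.5357)(0.5067) + (0.8444)(0.8621)(0.8910) = 0.9201, so φ₂ = 66.94°.
Δλ = atan2(sin θ sin δ cos φ₁, cos δ − sin φ₁ sin φ₂) = atan2(0.3305, 0.0137) = 87.618°.
λ₂ = 115.700° + 87.618° = 203.32° → -156.68° after wrapping to (−180°, 180°].

66.94°, -156.68°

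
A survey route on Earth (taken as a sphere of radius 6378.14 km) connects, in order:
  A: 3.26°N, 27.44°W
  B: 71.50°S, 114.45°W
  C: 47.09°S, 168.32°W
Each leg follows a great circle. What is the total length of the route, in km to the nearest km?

Leg A→B: central angle 1.6082 rad, distance 10257.4 km.
Leg B→C: central angle 0.6060 rad, distance 3864.9 km.
Total: 10257.4 + 3864.9 ≈ 14122 km.

14122 km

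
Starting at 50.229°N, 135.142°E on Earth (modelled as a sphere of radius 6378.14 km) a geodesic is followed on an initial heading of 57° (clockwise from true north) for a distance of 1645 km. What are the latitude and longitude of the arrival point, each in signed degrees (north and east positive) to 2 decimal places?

Angular distance δ = d/R = 1645/6378.14 = 0.25791 rad; initial bearing θ = 0.9948 rad.
sin φ₂ = sin φ₁ cos δ + cos φ₁ sin δ cos θ = (0.7686)(0.9669) + (0.6397)(0.2551)(0.5446) = 0.8321, so φ₂ = 56.31°.
Δλ = atan2(sin θ sin δ cos φ₁, cos δ − sin φ₁ sin φ₂) = atan2(0.1368, 0.3274) = 22.684°.
λ₂ = 135.142° + 22.684° = 157.83°.

56.31°, 157.83°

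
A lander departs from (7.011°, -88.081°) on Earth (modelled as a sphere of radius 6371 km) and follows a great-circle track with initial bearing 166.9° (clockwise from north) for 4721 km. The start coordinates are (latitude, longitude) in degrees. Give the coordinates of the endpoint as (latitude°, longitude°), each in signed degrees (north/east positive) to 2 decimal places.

-34.23°, -77.42°

Angular distance δ = d/R = 4721/6371 = 0.74101 rad; initial bearing θ = 2.9130 rad.
sin φ₂ = sin φ₁ cos δ + cos φ₁ sin δ cos θ = (0.1221)(0.7378) + (0.9925)(0.6750)(-0.9740) = -0.5625, so φ₂ = -34.23°.
Δλ = atan2(sin θ sin δ cos φ₁, cos δ − sin φ₁ sin φ₂) = atan2(0.1519, 0.8064) = 10.664°.
λ₂ = -88.081° + 10.664° = -77.42°.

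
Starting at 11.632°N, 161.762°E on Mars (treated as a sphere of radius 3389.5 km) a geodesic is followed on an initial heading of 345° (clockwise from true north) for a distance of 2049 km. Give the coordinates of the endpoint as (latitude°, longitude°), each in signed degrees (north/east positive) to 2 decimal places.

Angular distance δ = d/R = 2049/3389.5 = 0.60451 rad; initial bearing θ = 6.0214 rad.
sin φ₂ = sin φ₁ cos δ + cos φ₁ sin δ cos θ = (0.2016)(0.8228) + (0.9795)(0.5684)(0.9659) = 0.7036, so φ₂ = 44.72°.
Δλ = atan2(sin θ sin δ cos φ₁, cos δ − sin φ₁ sin φ₂) = atan2(-0.1441, 0.6809) = -11.948°.
λ₂ = 161.762° − 11.948° = 149.81°.

44.72°, 149.81°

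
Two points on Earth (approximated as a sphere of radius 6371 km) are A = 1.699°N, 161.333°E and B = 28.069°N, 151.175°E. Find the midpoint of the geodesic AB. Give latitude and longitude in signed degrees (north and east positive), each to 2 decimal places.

14.94°, 156.57°

The central angle between A and B is δ = 0.4905 rad.
With f = 0.5, the slerp weights are sin((1−f)δ)/sin δ = 0.5154 and sin(fδ)/sin δ = 0.5154.
Weighted sum of the unit vectors: (0.5154)·(-0.9470,0.3199,0.0296) + (0.5154)·(-0.7731,0.4254,0.4705) = (-0.8865, 0.3842, 0.2578).
Converting back: φ = atan2(z, √(x²+y²)) = 14.94°, λ = atan2(y, x) = 156.57°.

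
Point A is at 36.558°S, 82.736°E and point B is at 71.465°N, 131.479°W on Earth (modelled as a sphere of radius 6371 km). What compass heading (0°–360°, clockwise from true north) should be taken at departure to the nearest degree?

16°

Δλ = 145.785° = 2.5444 rad.
y = sin Δλ · cos φ₂ = (0.5623)(0.3179) = 0.1787
x = cos φ₁ sin φ₂ − sin φ₁ cos φ₂ cos Δλ = (0.8033)(0.9481) − (-0.5956)(0.3179)(-0.8269) = 0.6050
θ = atan2(y, x) = 16.46°, so the bearing is 16°.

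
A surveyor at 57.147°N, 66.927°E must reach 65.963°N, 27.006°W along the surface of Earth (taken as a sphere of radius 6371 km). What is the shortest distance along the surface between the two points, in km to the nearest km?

4585 km

With latitudes φ₁ = 57.147°, φ₂ = 65.963° and longitude difference Δλ = -93.933°:
Haversine: a = sin²(Δφ/2) + cos φ₁ cos φ₂ sin²(Δλ/2) = 0.0059 + (0.5425)(0.4073)(0.5343) = 0.12397.
Central angle c = 2·arcsin(√a) = 0.71961 rad.
Distance = R·c = 6371 × 0.7196 ≈ 4585 km.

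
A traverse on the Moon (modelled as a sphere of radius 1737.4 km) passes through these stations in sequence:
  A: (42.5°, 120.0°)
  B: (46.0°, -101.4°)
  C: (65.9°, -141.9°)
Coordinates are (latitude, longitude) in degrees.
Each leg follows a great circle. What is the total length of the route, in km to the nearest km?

3439 km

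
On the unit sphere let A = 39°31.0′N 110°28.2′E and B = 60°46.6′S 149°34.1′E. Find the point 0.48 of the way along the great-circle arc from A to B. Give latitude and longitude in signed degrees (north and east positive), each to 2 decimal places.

-9.19°, 124.92°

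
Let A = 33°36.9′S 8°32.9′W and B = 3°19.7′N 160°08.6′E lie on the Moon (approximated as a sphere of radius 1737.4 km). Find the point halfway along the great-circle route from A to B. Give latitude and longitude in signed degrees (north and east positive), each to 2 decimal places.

-63.76°, 118.20°

The central angle between A and B is δ = 2.5818 rad.
With f = 0.5, the slerp weights are sin((1−f)δ)/sin δ = 1.8100 and sin(fδ)/sin δ = 1.8100.
Weighted sum of the unit vectors: (1.8100)·(0.8235,-0.1238,-0.5536) + (1.8100)·(-0.9390,0.3391,0.0581) = (-0.2089, 0.3897, -0.8969).
Converting back: φ = atan2(z, √(x²+y²)) = -63.76°, λ = atan2(y, x) = 118.20°.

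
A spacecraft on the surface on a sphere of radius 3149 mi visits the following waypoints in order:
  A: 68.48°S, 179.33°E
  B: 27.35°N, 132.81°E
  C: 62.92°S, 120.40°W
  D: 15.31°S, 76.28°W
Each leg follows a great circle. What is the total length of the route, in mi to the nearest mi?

15392 mi

Leg A→B: central angle 1.7754 rad, distance 5590.8 mi.
Leg B→C: central angle 2.1245 rad, distance 6690.1 mi.
Leg C→D: central angle 0.9881 rad, distance 3111.4 mi.
Total: 5590.8 + 6690.1 + 3111.4 ≈ 15392 mi.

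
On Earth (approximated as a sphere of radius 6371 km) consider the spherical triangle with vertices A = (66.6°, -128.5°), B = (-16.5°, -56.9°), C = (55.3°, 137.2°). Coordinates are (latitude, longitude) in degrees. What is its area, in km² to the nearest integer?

10737759 km²

Side lengths (central angles): a = 2.4386, b = 0.7413, c = 1.7117 rad; semiperimeter s = 2.4458.
By l'Huilier's theorem, tan(E/4) = √[tan(s/2) tan((s−a)/2) tan((s−b)/2) tan((s−c)/2)], giving spherical excess E = 0.2645 rad.
Area = E·R² = 0.2645 × (6371)² ≈ 10737759 km².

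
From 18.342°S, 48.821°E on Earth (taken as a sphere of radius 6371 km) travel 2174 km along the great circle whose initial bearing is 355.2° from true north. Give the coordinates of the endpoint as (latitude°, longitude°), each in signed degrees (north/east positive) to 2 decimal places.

Angular distance δ = d/R = 2174/6371 = 0.34123 rad; initial bearing θ = 6.1994 rad.
sin φ₂ = sin φ₁ cos δ + cos φ₁ sin δ cos θ = (-0.3147)(0.9423) + (0.9492)(0.3346)(0.9965) = 0.0200, so φ₂ = 1.15°.
Δλ = atan2(sin θ sin δ cos φ₁, cos δ − sin φ₁ sin φ₂) = atan2(-0.0266, 0.9486) = -1.605°.
λ₂ = 48.821° − 1.605° = 47.22°.

1.15°, 47.22°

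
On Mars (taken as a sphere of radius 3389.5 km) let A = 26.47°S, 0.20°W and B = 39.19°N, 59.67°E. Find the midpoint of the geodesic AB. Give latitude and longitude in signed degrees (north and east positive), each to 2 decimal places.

7.32°, 27.36°

Central angle δ = 1.5041 rad. Interpolating on the sphere with fraction f = 0.5:
P = [sin((1−f)δ)·A + sin(fδ)·B] / sin δ = 0.6847·A + 0.6847·B in Cartesian coordinates,
giving P = (0.8809, 0.4559, 0.1275), i.e. latitude 7.32°, longitude 27.36°.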